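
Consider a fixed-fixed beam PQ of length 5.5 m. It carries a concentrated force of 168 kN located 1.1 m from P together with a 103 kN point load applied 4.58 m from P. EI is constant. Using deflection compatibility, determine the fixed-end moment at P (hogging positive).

Release both end moments; the primary structure is a simply-supported span PQ with redundants M_P and M_Q.
End rotations of the released simple span under the applied load (×1/EI):
  at P: point load 168 at a = 1.1: Pab(L + b)/(6LEI) = 243.9/EI
  at Q: point load 168 at a = 1.1: Pab(L + a)/(6LEI) = 162.6/EI
  at P: point load 103 at a = 4.58: Pab(L + b)/(6LEI) = 84.43/EI
  at Q: point load 103 at a = 4.58: Pab(L + a)/(6LEI) = 132.6/EI
  θ_P0 = 328.4/EI,  θ_Q0 = 295.2/EI
Flexibility coefficients: a unit moment at one end gives L/(3EI) there and L/(6EI) at the far end, so f₁₁ = f₂₂ = 1.833/EI and f₁₂ = f₂₁ = 0.9167/EI.
Compatibility — zero rotation at each built-in end:
  1.833 M_P + 0.9167 M_Q = 328.4
  0.9167 M_P + 1.833 M_Q = 295.2
Solving the pair gives M_P = 131.5 kN·m and M_Q = 95.28 kN·m (hogging).

M_P = 131.5 kN·m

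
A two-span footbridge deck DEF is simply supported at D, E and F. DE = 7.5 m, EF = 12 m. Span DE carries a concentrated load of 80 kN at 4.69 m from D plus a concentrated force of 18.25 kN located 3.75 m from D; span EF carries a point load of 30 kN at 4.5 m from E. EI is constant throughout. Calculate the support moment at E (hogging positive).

M_E = 96 kN·m

Insert a hinge at E; M_E is the redundant, and each span becomes simply supported.
Discontinuity in slope at E on the released structure — sum the simple-span end rotations:
  span DE: point load 80 at a = 4.69: Pab(L + a)/(6LEI) = 285.6/EI
  span DE: point load 18.25 at a = 3.75: Pab(L + a)/(6LEI) = 64.16/EI
  span EF: point load 30 at a = 4.5: Pab(L + b)/(6LEI) = 274.2/EI
  relative rotation θ_0 = (349.8 + 274.2)/EI = 624/EI
A unit hogging moment at E produces rotation L₁/(3EI) + L₂/(3EI) = 6.5/EI.
Slope continuity at E: θ_0 = M_E·6.5/EI, so M_E = 624/6.5 = 96 kN·m (hogging).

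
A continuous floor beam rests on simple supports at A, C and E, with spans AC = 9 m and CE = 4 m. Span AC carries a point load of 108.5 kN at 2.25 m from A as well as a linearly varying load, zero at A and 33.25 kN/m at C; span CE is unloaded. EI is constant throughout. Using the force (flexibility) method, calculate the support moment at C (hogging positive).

Release continuity at C by inserting a hinge; the redundant is the internal moment M_C. The primary structure is two simply-supported spans AC and CE.
Rotations at C on the released spans (each span's end-slope, ×1/EI):
  span AC: point load 108.5 at a = 2.25: Pab(L + a)/(6LEI) = 343.3/EI
  span AC: triangular load, peak 33.25: w₀L³/(45EI) = 538.6/EI
  relative rotation θ_0 = (882 + 0)/EI = 882/EI
A unit hogging moment at C produces rotation L₁/(3EI) + L₂/(3EI) = 4.333/EI.
Compatibility: M_C·(L₁+L₂)/(3EI) = θ_0, giving M_C = 203.5 kN·m (hogging).

M_C = 203.5 kN·m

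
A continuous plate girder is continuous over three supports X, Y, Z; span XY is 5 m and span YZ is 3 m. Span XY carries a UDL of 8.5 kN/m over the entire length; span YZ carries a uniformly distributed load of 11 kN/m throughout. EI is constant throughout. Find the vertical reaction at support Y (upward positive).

Insert a hinge at Y; M_Y is the redundant, and each span becomes simply supported.
End slopes at the hinge Y, treating each span as simply supported:
  span XY: UDL 8.5: wL³/(24EI) = 44.27/EI
  span YZ: UDL 11: wL³/(24EI) = 12.38/EI
  relative rotation θ_0 = (44.27 + 12.38)/EI = 56.65/EI
A unit hogging moment at Y produces rotation L₁/(3EI) + L₂/(3EI) = 2.667/EI.
Compatibility: M_Y·(L₁+L₂)/(3EI) = θ_0, giving M_Y = 21.24 kN·m (hogging).
Span XY, ΣM about X with M_Y applied at Y: R_Y^{XY}·5 = 106.2 + 21.24, so R_Y^{XY} = 25.5 kN and R_X = 42.5 − 25.5 = 17 kN.
Span YZ, ΣM about Z: R_Y^{YZ}·3 = 49.5 + 21.24, so R_Y^{YZ} = 23.58 kN and R_Z = 33 − 23.58 = 9.419 kN.
R_Y = 25.5 + 23.58 = 49.08 kN.

R_Y = 49.08 kN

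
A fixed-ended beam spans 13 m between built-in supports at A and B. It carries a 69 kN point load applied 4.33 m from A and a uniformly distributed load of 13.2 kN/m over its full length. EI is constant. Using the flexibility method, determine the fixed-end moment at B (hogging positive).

Take the two fixed-end moments M_A, M_B as redundants; the released structure is the simple span AB.
Simple-span end rotations at A and B under the given loads:
  at A: point load 69 at a = 4.33: Pab(L + b)/(6LEI) = 719.6/EI
  at B: point load 69 at a = 4.33: Pab(L + a)/(6LEI) = 575.5/EI
  at A: UDL 13.2: wL³/(24EI) = 1208/EI
  at B: UDL 13.2: wL³/(24EI) = 1208/EI
  θ_A0 = 1928/EI,  θ_B0 = 1784/EI
Flexibility coefficients: a unit moment at one end gives L/(3EI) there and L/(6EI) at the far end, so f₁₁ = f₂₂ = 4.333/EI and f₁₂ = f₂₁ = 2.167/EI.
Compatibility — zero rotation at each built-in end:
  4.333 M_A + 2.167 M_B = 1928
  2.167 M_A + 4.333 M_B = 1784
Solving the pair gives M_A = 318.8 kN·m and M_B = 252.3 kN·m (hogging).

M_B = 252.3 kN·m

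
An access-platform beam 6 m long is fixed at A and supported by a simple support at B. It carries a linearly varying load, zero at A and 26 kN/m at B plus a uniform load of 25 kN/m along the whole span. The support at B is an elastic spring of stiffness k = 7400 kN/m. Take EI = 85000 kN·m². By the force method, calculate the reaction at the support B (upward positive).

R_B = 85.51 kN

Release the roller at B. Primary structure: cantilever fixed at A.
Deflection at B on the released cantilever, summing each load's contribution:
  triangular load, peak 26 at the free end: 11w₀L⁴/(120EI) = 3089/EI
  UDL 25: wL⁴/(8EI) = 4050/EI
  δ_0 = 7139/EI
Flexibility coefficient — unit upward force at B: δ_{BB} = L³/(3EI) = 72/EI.
With EI = 85000 kN·m²: δ_0 = 0.083986 m and δ_{BB} = 0.000847 m/kN.
Compatibility — the spring shortens by R_B/k under the reaction it provides: δ_0 − R_B·δ_{BB} = R_B/k. With 1/k = 0.000135 m/kN, R_B = δ_0 / (δ_{BB} + 1/k) = 0.083986 / (0.000847 + 0.000135) = 85.51 kN.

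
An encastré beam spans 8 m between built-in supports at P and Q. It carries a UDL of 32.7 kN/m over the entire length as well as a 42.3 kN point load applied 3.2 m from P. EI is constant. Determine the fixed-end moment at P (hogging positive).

M_P = 223.1 kN·m

Take the two fixed-end moments M_P, M_Q as redundants; the released structure is the simple span PQ.
End rotations of the released simple span under the applied load (×1/EI):
  at P: UDL 32.7: wL³/(24EI) = 697.6/EI
  at Q: UDL 32.7: wL³/(24EI) = 697.6/EI
  at P: point load 42.3 at a = 3.2: Pab(L + b)/(6LEI) = 173.3/EI
  at Q: point load 42.3 at a = 3.2: Pab(L + a)/(6LEI) = 151.6/EI
  θ_P0 = 870.9/EI,  θ_Q0 = 849.2/EI
Flexibility coefficients: a unit moment at one end gives L/(3EI) there and L/(6EI) at the far end, so f₁₁ = f₂₂ = 2.667/EI and f₁₂ = f₂₁ = 1.333/EI.
Compatibility — zero rotation at each built-in end:
  2.667 M_P + 1.333 M_Q = 870.9
  1.333 M_P + 2.667 M_Q = 849.2
Solving the pair gives M_P = 223.1 kN·m and M_Q = 206.9 kN·m (hogging).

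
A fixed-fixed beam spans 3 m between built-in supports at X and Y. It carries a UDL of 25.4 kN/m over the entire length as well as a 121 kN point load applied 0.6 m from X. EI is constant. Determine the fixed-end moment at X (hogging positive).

M_X = 65.51 kN·m

Take the two fixed-end moments M_X, M_Y as redundants; the released structure is the simple span XY.
On the primary (simply-supported) span, the end slopes from the loading are:
  at X: UDL 25.4: wL³/(24EI) = 28.57/EI
  at Y: UDL 25.4: wL³/(24EI) = 28.57/EI
  at X: point load 121 at a = 0.6: Pab(L + b)/(6LEI) = 52.27/EI
  at Y: point load 121 at a = 0.6: Pab(L + a)/(6LEI) = 34.85/EI
  θ_X0 = 80.85/EI,  θ_Y0 = 63.42/EI
Flexibility coefficients: a unit moment at one end gives L/(3EI) there and L/(6EI) at the far end, so f₁₁ = f₂₂ = 1/EI and f₁₂ = f₂₁ = 0.5/EI.
Compatibility — zero rotation at each built-in end:
  1 M_X + 0.5 M_Y = 80.85
  0.5 M_X + 1 M_Y = 63.42
Solving the pair gives M_X = 65.51 kN·m and M_Y = 30.67 kN·m (hogging).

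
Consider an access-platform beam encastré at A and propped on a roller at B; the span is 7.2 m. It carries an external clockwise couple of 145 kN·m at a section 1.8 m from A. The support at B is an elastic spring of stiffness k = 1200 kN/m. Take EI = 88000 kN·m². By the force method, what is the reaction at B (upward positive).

Choose R_B as the redundant. The primary structure is the cantilever fixed at A.
Free-end deflection of the primary structure under the applied loading (downward +):
  clockwise couple 145 at a = 1.8: M₀a(2L − a)/(2EI) = 1644/EI
Tip deflection under a unit load at B: L³/(3EI) = 124.4/EI.
With EI = 88000 kN·m²: δ_0 = 0.018685 m and δ_{BB} = 0.001414 m/kN.
Compatibility — the spring shortens by R_B/k under the reaction it provides: δ_0 − R_B·δ_{BB} = R_B/k. With 1/k = 0.000833 m/kN, R_B = δ_0 / (δ_{BB} + 1/k) = 0.018685 / (0.001414 + 0.000833) = 8.315 kN.

R_B = 8.315 kN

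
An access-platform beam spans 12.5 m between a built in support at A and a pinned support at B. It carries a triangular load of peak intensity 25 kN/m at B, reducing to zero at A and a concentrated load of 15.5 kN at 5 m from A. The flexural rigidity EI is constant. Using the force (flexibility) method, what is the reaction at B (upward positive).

Release the roller at B. Primary structure: cantilever fixed at A.
Free-end deflection of the primary structure under the applied loading (downward +):
  triangular load, peak 25 at the free end: 11w₀L⁴/(120EI) = 55949/EI
  point load 15.5 at a = 5: Pa²(3L − a)/(6EI) = 2099/EI
  δ_0 = 58048/EI
Flexibility coefficient — unit upward force at B: δ_{BB} = L³/(3EI) = 651/EI.
The prop prevents deflection at B: R_B = δ_0/δ_{BB} = 58048/651 = 89.16 kN.

R_B = 89.16 kN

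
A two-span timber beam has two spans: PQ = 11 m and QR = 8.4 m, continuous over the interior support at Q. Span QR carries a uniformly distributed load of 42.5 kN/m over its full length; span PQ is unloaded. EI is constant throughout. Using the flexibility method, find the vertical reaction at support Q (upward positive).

R_Q = 212.6 kN

Take M_Q as the redundant. Released structure: two simple spans PQ and QR with a hinge at Q.
End slopes at the hinge Q, treating each span as simply supported:
  span QR: UDL 42.5: wL³/(24EI) = 1050/EI
  relative rotation θ_0 = (0 + 1050)/EI = 1050/EI
A unit hogging moment at Q produces rotation L₁/(3EI) + L₂/(3EI) = 6.467/EI.
Compatibility: M_Q·(L₁+L₂)/(3EI) = θ_0, giving M_Q = 162.3 kN·m (hogging).
Span PQ, ΣM about P with M_Q applied at Q: R_Q^{PQ}·11 = 0 + 162.3, so R_Q^{PQ} = 14.76 kN and R_P = 0 − 14.76 = -14.76 kN.
Span QR, ΣM about R: R_Q^{QR}·8.4 = 1499 + 162.3, so R_Q^{QR} = 197.8 kN and R_R = 357 − 197.8 = 159.2 kN.
R_Q = 14.76 + 197.8 = 212.6 kN.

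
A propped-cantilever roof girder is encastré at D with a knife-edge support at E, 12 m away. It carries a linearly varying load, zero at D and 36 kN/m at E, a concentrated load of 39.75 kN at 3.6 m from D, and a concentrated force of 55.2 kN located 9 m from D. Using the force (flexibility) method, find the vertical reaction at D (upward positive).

R_D = 152.4 kN

Remove the prop at E; the released (primary) structure is a cantilever built in at D.
Downward deflection at the released point E due to the loads:
  triangular load, peak 36 at the free end: 11w₀L⁴/(120EI) = 68429/EI
  point load 39.75 at a = 3.6: Pa²(3L − a)/(6EI) = 2782/EI
  point load 55.2 at a = 9: Pa²(3L − a)/(6EI) = 20120/EI
  δ_0 = 91331/EI
Tip deflection under a unit load at E: L³/(3EI) = 576/EI.
Compatibility at E: δ_0 − R_E·δ_{EE} = 0, so R_E = 91331/576 = 158.6 kN.
Vertical equilibrium: R_D = ΣP − R_E = 310.9 − 158.6 = 152.4 kN.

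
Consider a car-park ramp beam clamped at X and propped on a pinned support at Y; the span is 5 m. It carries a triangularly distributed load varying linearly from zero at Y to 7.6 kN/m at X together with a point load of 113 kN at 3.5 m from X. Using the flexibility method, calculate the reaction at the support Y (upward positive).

R_Y = 67.48 kN

Remove the prop at Y; the released (primary) structure is a cantilever built in at X.
Deflection at Y on the released cantilever, summing each load's contribution:
  triangular load, peak 7.6 at the fixed end: w₀L⁴/(30EI) = 158.3/EI
  point load 113 at a = 3.5: Pa²(3L − a)/(6EI) = 2653/EI
  δ_0 = 2811/EI
Tip deflection under a unit load at Y: L³/(3EI) = 41.67/EI.
Compatibility at Y: δ_0 − R_Y·δ_{YY} = 0, so R_Y = 2811/41.67 = 67.48 kN.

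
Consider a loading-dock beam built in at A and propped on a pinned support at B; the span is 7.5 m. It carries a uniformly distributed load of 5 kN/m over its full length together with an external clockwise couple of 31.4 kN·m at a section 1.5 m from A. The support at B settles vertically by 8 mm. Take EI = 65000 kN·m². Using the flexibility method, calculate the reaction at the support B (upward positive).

Release the roller at B. Primary structure: cantilever fixed at A.
Free-end deflection of the primary structure under the applied loading (downward +):
  UDL 5: wL⁴/(8EI) = 1978/EI
  clockwise couple 31.4 at a = 1.5: M₀a(2L − a)/(2EI) = 317.9/EI
  δ_0 = 2295/EI
Flexibility coefficient — unit upward force at B: δ_{BB} = L³/(3EI) = 140.6/EI.
With EI = 65000 kN·m²: δ_0 = 0.035315 m and δ_{BB} = 0.002163 m/kN.
Compatibility — the beam at B must follow the support down by 0.008 m: δ_0 − R_B·δ_{BB} = 0.008, so R_B = (0.035315 − 0.008)/0.002163 = 12.63 kN.

R_B = 12.63 kN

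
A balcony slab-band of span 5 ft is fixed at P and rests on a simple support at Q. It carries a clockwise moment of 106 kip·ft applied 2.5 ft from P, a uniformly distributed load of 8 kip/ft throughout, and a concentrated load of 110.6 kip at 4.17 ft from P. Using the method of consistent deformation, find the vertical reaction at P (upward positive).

R_P = 28.44 kip

Release the roller at Q. Primary structure: cantilever fixed at P.
Downward deflection at the released point Q due to the loads:
  clockwise couple 106 at a = 2.5: M₀a(2L − a)/(2EI) = 993.8/EI
  UDL 8: wL⁴/(8EI) = 625/EI
  point load 110.6 at a = 4.17: Pa²(3L − a)/(6EI) = 3471/EI
  δ_0 = 5090/EI
Tip deflection under a unit load at Q: L³/(3EI) = 41.67/EI.
Compatibility at Q: δ_0 − R_Q·δ_{QQ} = 0, so R_Q = 5090/41.67 = 122.2 kip.
Vertical equilibrium: R_P = ΣP − R_Q = 150.6 − 122.2 = 28.44 kip.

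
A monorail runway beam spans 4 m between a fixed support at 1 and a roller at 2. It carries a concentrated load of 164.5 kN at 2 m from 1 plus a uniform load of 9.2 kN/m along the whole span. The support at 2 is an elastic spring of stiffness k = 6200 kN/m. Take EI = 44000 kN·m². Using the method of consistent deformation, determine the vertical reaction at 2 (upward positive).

Take the reaction at 2 as the redundant and release it; the primary structure is a cantilever fixed at 1.
Downward deflection at the released point 2 due to the loads:
  point load 164.5 at a = 2: Pa²(3L − a)/(6EI) = 1097/EI
  UDL 9.2: wL⁴/(8EI) = 294.4/EI
  δ_0 = 1391/EI
Tip deflection under a unit load at 2: L³/(3EI) = 21.33/EI.
With EI = 44000 kN·m²: δ_0 = 0.031615 m and δ_{22} = 0.000485 m/kN.
Compatibility — the spring shortens by R_2/k under the reaction it provides: δ_0 − R_2·δ_{22} = R_2/k. With 1/k = 0.000161 m/kN, R_2 = δ_0 / (δ_{22} + 1/k) = 0.031615 / (0.000485 + 0.000161) = 48.93 kN.

R_2 = 48.93 kN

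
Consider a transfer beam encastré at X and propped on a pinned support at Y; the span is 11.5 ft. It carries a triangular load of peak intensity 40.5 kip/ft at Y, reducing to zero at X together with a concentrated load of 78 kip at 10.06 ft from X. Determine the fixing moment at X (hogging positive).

M_X = 367.7 kip·ft

Release the roller at Y. Primary structure: cantilever fixed at X.
Primary-structure tip deflection at Y by superposition:
  triangular load, peak 40.5 at the free end: 11w₀L⁴/(120EI) = 64932/EI
  point load 78 at a = 10.06: Pa²(3L − a)/(6EI) = 32154/EI
  δ_0 = 97086/EI
Flexibility coefficient — unit upward force at Y: δ_{YY} = L³/(3EI) = 507/EI.
The prop prevents deflection at Y: R_Y = δ_0/δ_{YY} = 97086/507 = 191.5 kip.
Moment equilibrium about X: M_X = Σ(load moments about X) − R_Y·L = 2570 − 191.5×11.5 = 367.7 kip·ft.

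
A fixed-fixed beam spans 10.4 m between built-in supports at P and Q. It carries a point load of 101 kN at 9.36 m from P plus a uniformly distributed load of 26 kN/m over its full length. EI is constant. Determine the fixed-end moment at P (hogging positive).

Take the two fixed-end moments M_P, M_Q as redundants; the released structure is the simple span PQ.
Simple-span end rotations at P and Q under the given loads:
  at P: point load 101 at a = 9.36: Pab(L + b)/(6LEI) = 180.2/EI
  at Q: point load 101 at a = 9.36: Pab(L + a)/(6LEI) = 311.3/EI
  at P: UDL 26: wL³/(24EI) = 1219/EI
  at Q: UDL 26: wL³/(24EI) = 1219/EI
  θ_P0 = 1399/EI,  θ_Q0 = 1530/EI
Flexibility coefficients: a unit moment at one end gives L/(3EI) there and L/(6EI) at the far end, so f₁₁ = f₂₂ = 3.467/EI and f₁₂ = f₂₁ = 1.733/EI.
Compatibility — zero rotation at each built-in end:
  3.467 M_P + 1.733 M_Q = 1399
  1.733 M_P + 3.467 M_Q = 1530
Solving the pair gives M_P = 243.8 kN·m and M_Q = 319.4 kN·m (hogging).

M_P = 243.8 kN·m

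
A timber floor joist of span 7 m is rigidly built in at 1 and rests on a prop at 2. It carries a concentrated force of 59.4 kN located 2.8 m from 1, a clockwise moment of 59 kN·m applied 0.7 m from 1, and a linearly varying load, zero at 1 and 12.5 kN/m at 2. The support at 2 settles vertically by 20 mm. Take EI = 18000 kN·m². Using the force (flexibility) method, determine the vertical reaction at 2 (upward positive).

R_2 = 35.67 kN

Remove the prop at 2; the released (primary) structure is a cantilever built in at 1.
Downward deflection at the released point 2 due to the loads:
  point load 59.4 at a = 2.8: Pa²(3L − a)/(6EI) = 1413/EI
  clockwise couple 59 at a = 0.7: M₀a(2L − a)/(2EI) = 274.6/EI
  triangular load, peak 12.5 at the free end: 11w₀L⁴/(120EI) = 2751/EI
  δ_0 = 4438/EI
Flexibility coefficient — unit upward force at 2: δ_{22} = L³/(3EI) = 114.3/EI.
With EI = 18000 kN·m²: δ_0 = 0.24658 m and δ_{22} = 0.006352 m/kN.
Compatibility — the beam at 2 must follow the support down by 0.02 m: δ_0 − R_2·δ_{22} = 0.02, so R_2 = (0.24658 − 0.02)/0.006352 = 35.67 kN.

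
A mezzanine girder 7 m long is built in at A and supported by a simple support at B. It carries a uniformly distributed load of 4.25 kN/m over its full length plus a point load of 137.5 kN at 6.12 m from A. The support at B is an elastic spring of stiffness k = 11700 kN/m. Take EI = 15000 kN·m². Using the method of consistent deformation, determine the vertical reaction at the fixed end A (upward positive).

R_A = 45.75 kN

Choose R_B as the redundant. The primary structure is the cantilever fixed at A.
Free-end deflection of the primary structure under the applied loading (downward +):
  UDL 4.25: wL⁴/(8EI) = 1276/EI
  point load 137.5 at a = 6.12: Pa²(3L − a)/(6EI) = 12772/EI
  δ_0 = 14047/EI
Flexibility coefficient — unit upward force at B: δ_{BB} = L³/(3EI) = 114.3/EI.
With EI = 15000 kN·m²: δ_0 = 0.9365 m and δ_{BB} = 0.007622 m/kN.
Compatibility — the spring shortens by R_B/k under the reaction it provides: δ_0 − R_B·δ_{BB} = R_B/k. With 1/k = 0.000085 m/kN, R_B = δ_0 / (δ_{BB} + 1/k) = 0.9365 / (0.007622 + 0.000085) = 121.5 kN.
Vertical equilibrium: R_A = ΣP − R_B = 167.2 − 121.5 = 45.75 kN.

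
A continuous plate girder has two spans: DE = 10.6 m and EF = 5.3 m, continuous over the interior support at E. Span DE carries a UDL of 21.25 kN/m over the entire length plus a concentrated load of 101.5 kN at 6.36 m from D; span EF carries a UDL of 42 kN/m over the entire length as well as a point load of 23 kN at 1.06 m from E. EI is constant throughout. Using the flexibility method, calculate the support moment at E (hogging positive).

M_E = 391.7 kN·m

Take M_E as the redundant. Released structure: two simple spans DE and EF with a hinge at E.
Discontinuity in slope at E on the released structure — sum the simple-span end rotations:
  span DE: UDL 21.25: wL³/(24EI) = 1055/EI
  span DE: point load 101.5 at a = 6.36: Pab(L + a)/(6LEI) = 729.9/EI
  span EF: UDL 42: wL³/(24EI) = 260.5/EI
  span EF: point load 23 at a = 1.06: Pab(L + b)/(6LEI) = 31.01/EI
  relative rotation θ_0 = (1784 + 291.5)/EI = 2076/EI
A unit hogging moment at E produces rotation L₁/(3EI) + L₂/(3EI) = 5.3/EI.
Slope continuity at E: θ_0 = M_E·5.3/EI, so M_E = 2076/5.3 = 391.7 kN·m (hogging).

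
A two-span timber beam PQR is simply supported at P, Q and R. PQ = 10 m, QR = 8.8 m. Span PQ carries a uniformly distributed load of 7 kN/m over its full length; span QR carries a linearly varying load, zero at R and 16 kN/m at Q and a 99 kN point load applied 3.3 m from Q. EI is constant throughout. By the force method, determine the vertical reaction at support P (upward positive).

Take M_Q as the redundant. Released structure: two simple spans PQ and QR with a hinge at Q.
Discontinuity in slope at Q on the released structure — sum the simple-span end rotations:
  span PQ: UDL 7: wL³/(24EI) = 291.7/EI
  span QR: triangular load, peak 16: w₀L³/(45EI) = 242.3/EI
  span QR: point load 99 at a = 3.3: Pab(L + b)/(6LEI) = 486.6/EI
  relative rotation θ_0 = (291.7 + 728.9)/EI = 1021/EI
A unit hogging moment at Q produces rotation L₁/(3EI) + L₂/(3EI) = 6.267/EI.
Compatibility: M_Q·(L₁+L₂)/(3EI) = θ_0, giving M_Q = 162.9 kN·m (hogging).
Span PQ, ΣM about P with M_Q applied at Q: R_Q^{PQ}·10 = 350 + 162.9, so R_Q^{PQ} = 51.29 kN and R_P = 70 − 51.29 = 18.71 kN.

R_P = 18.71 kN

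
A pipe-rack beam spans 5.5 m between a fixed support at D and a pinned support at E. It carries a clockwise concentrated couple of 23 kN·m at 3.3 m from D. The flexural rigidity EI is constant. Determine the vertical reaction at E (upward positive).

R_E = 5.269 kN

Take the reaction at E as the redundant and release it; the primary structure is a cantilever fixed at D.
Primary-structure tip deflection at E by superposition:
  clockwise couple 23 at a = 3.3: M₀a(2L − a)/(2EI) = 292.2/EI
Tip deflection under a unit load at E: L³/(3EI) = 55.46/EI.
The prop prevents deflection at E: R_E = δ_0/δ_{EE} = 292.2/55.46 = 5.269 kN.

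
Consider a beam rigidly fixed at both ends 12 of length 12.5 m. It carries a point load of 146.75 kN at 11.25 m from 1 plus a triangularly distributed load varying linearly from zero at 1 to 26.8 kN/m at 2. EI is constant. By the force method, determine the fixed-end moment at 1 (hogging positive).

Take the two fixed-end moments M_1, M_2 as redundants; the released structure is the simple span 12.
Simple-span end rotations at 1 and 2 under the given loads:
  at 1: point load 146.75 at a = 11.25: Pab(L + b)/(6LEI) = 378.3/EI
  at 2: point load 146.75 at a = 11.25: Pab(L + a)/(6LEI) = 653.5/EI
  at 1: triangular load, peak 26.8: 7w₀L³/(360EI) = 1018/EI
  at 2: triangular load, peak 26.8: w₀L³/(45EI) = 1163/EI
  θ_10 = 1396/EI,  θ_20 = 1817/EI
Flexibility coefficients: a unit moment at one end gives L/(3EI) there and L/(6EI) at the far end, so f₁₁ = f₂₂ = 4.167/EI and f₁₂ = f₂₁ = 2.083/EI.
Compatibility — zero rotation at each built-in end:
  4.167 M_1 + 2.083 M_2 = 1396
  2.083 M_1 + 4.167 M_2 = 1817
Solving the pair gives M_1 = 156.1 kN·m and M_2 = 358 kN·m (hogging).

M_1 = 156.1 kN·m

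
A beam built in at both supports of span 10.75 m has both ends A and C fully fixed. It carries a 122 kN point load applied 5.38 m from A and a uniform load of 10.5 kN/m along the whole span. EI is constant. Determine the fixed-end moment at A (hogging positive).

M_A = 264.9 kN·m

Take the two fixed-end moments M_A, M_C as redundants; the released structure is the simple span AC.
Simple-span end rotations at A and C under the given loads:
  at A: point load 122 at a = 5.38: Pab(L + b)/(6LEI) = 880.9/EI
  at C: point load 122 at a = 5.38: Pab(L + a)/(6LEI) = 881.4/EI
  at A: UDL 10.5: wL³/(24EI) = 543.5/EI
  at C: UDL 10.5: wL³/(24EI) = 543.5/EI
  θ_A0 = 1424/EI,  θ_C0 = 1425/EI
Flexibility coefficients: a unit moment at one end gives L/(3EI) there and L/(6EI) at the far end, so f₁₁ = f₂₂ = 3.583/EI and f₁₂ = f₂₁ = 1.792/EI.
Compatibility — zero rotation at each built-in end:
  3.583 M_A + 1.792 M_C = 1424
  1.792 M_A + 3.583 M_C = 1425
Solving the pair gives M_A = 264.9 kN·m and M_C = 265.2 kN·m (hogging).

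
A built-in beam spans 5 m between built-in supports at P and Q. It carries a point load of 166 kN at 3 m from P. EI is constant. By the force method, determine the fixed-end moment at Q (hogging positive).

Release both end moments; the primary structure is a simply-supported span PQ with redundants M_P and M_Q.
On the primary (simply-supported) span, the end slopes from the loading are:
  at P: point load 166 at a = 3: Pab(L + b)/(6LEI) = 232.4/EI
  at Q: point load 166 at a = 3: Pab(L + a)/(6LEI) = 265.6/EI
  θ_P0 = 232.4/EI,  θ_Q0 = 265.6/EI
Flexibility coefficients: a unit moment at one end gives L/(3EI) there and L/(6EI) at the far end, so f₁₁ = f₂₂ = 1.667/EI and f₁₂ = f₂₁ = 0.8333/EI.
Compatibility — zero rotation at each built-in end:
  1.667 M_P + 0.8333 M_Q = 232.4
  0.8333 M_P + 1.667 M_Q = 265.6
Solving the pair gives M_P = 79.68 kN·m and M_Q = 119.5 kN·m (hogging).

M_Q = 119.5 kN·m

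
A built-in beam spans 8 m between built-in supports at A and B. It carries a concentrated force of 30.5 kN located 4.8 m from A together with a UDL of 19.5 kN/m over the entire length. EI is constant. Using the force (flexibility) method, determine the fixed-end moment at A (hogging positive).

Take the two fixed-end moments M_A, M_B as redundants; the released structure is the simple span AB.
End rotations of the released simple span under the applied load (×1/EI):
  at A: point load 30.5 at a = 4.8: Pab(L + b)/(6LEI) = 109.3/EI
  at B: point load 30.5 at a = 4.8: Pab(L + a)/(6LEI) = 124.9/EI
  at A: UDL 19.5: wL³/(24EI) = 416/EI
  at B: UDL 19.5: wL³/(24EI) = 416/EI
  θ_A0 = 525.3/EI,  θ_B0 = 540.9/EI
Flexibility coefficients: a unit moment at one end gives L/(3EI) there and L/(6EI) at the far end, so f₁₁ = f₂₂ = 2.667/EI and f₁₂ = f₂₁ = 1.333/EI.
Compatibility — zero rotation at each built-in end:
  2.667 M_A + 1.333 M_B = 525.3
  1.333 M_A + 2.667 M_B = 540.9
Solving the pair gives M_A = 127.4 kN·m and M_B = 139.1 kN·m (hogging).

M_A = 127.4 kN·m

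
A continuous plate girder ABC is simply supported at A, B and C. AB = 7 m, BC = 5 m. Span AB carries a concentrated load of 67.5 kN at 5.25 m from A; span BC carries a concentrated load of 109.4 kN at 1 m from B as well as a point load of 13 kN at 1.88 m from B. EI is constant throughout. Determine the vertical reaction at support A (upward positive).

Release continuity at B by inserting a hinge; the redundant is the internal moment M_B. The primary structure is two simply-supported spans AB and BC.
End slopes at the hinge B, treating each span as simply supported:
  span AB: point load 67.5 at a = 5.25: Pab(L + a)/(6LEI) = 180.9/EI
  span BC: point load 109.4 at a = 1: Pab(L + b)/(6LEI) = 131.3/EI
  span BC: point load 13 at a = 1.88: Pab(L + b)/(6LEI) = 20.64/EI
  relative rotation θ_0 = (180.9 + 151.9)/EI = 332.8/EI
A unit hogging moment at B produces rotation L₁/(3EI) + L₂/(3EI) = 4/EI.
Compatibility: M_B·(L₁+L₂)/(3EI) = θ_0, giving M_B = 83.2 kN·m (hogging).
Span AB, ΣM about A with M_B applied at B: R_B^{AB}·7 = 354.4 + 83.2, so R_B^{AB} = 62.51 kN and R_A = 67.5 − 62.51 = 4.989 kN.

R_A = 4.989 kN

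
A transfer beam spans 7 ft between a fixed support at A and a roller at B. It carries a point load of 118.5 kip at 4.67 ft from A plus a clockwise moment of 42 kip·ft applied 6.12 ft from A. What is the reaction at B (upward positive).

Release the roller at B. Primary structure: cantilever fixed at A.
Deflection at B on the released cantilever, summing each load's contribution:
  point load 118.5 at a = 4.67: Pa²(3L − a)/(6EI) = 7034/EI
  clockwise couple 42 at a = 6.12: M₀a(2L − a)/(2EI) = 1013/EI
  δ_0 = 8046/EI
Tip deflection under a unit load at B: L³/(3EI) = 114.3/EI.
Compatibility at B: δ_0 − R_B·δ_{BB} = 0, so R_B = 8046/114.3 = 70.38 kip.

R_B = 70.38 kip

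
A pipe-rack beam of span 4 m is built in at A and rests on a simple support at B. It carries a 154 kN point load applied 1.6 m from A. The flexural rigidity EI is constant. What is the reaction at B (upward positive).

R_B = 32.03 kN

Choose R_B as the redundant. The primary structure is the cantilever fixed at A.
Downward deflection at the released point B due to the loads:
  point load 154 at a = 1.6: Pa²(3L − a)/(6EI) = 683.3/EI
Tip deflection under a unit load at B: L³/(3EI) = 21.33/EI.
Compatibility at B: δ_0 − R_B·δ_{BB} = 0, so R_B = 683.3/21.33 = 32.03 kN.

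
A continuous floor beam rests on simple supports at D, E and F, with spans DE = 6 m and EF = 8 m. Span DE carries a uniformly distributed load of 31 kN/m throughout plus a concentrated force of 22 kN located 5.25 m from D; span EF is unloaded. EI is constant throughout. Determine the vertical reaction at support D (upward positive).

Insert a hinge at E; M_E is the redundant, and each span becomes simply supported.
Discontinuity in slope at E on the released structure — sum the simple-span end rotations:
  span DE: UDL 31: wL³/(24EI) = 279/EI
  span DE: point load 22 at a = 5.25: Pab(L + a)/(6LEI) = 27.07/EI
  relative rotation θ_0 = (306.1 + 0)/EI = 306.1/EI
A unit hogging moment at E produces rotation L₁/(3EI) + L₂/(3EI) = 4.667/EI.
Slope continuity at E: θ_0 = M_E·4.667/EI, so M_E = 306.1/4.667 = 65.59 kN·m (hogging).
Span DE, ΣM about D with M_E applied at E: R_E^{DE}·6 = 673.5 + 65.59, so R_E^{DE} = 123.2 kN and R_D = 208 − 123.2 = 84.82 kN.

R_D = 84.82 kN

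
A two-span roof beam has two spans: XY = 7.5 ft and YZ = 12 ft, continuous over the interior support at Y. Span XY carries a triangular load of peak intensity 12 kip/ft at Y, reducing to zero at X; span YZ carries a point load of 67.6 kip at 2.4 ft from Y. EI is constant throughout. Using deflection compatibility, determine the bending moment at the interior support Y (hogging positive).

Take M_Y as the redundant. Released structure: two simple spans XY and YZ with a hinge at Y.
End slopes at the hinge Y, treating each span as simply supported:
  span XY: triangular load, peak 12: w₀L³/(45EI) = 112.5/EI
  span YZ: point load 67.6 at a = 2.4: Pab(L + b)/(6LEI) = 467.3/EI
  relative rotation θ_0 = (112.5 + 467.3)/EI = 579.8/EI
A unit hogging moment at Y produces rotation L₁/(3EI) + L₂/(3EI) = 6.5/EI.
Compatibility: M_Y·(L₁+L₂)/(3EI) = θ_0, giving M_Y = 89.19 kip·ft (hogging).

M_Y = 89.19 kip·ft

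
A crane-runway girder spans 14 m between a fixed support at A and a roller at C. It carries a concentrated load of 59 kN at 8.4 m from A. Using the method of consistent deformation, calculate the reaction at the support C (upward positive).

Take the reaction at C as the redundant and release it; the primary structure is a cantilever fixed at A.
Downward deflection at the released point C due to the loads:
  point load 59 at a = 8.4: Pa²(3L − a)/(6EI) = 23313/EI
Flexibility coefficient — unit upward force at C: δ_{CC} = L³/(3EI) = 914.7/EI.
The prop prevents deflection at C: R_C = δ_0/δ_{CC} = 23313/914.7 = 25.49 kN.

R_C = 25.49 kN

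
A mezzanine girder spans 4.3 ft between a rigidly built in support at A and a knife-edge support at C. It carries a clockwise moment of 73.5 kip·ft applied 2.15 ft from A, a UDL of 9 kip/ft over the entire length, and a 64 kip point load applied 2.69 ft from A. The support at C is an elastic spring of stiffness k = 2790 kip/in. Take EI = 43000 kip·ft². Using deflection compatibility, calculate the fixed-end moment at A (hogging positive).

Release the roller at C. Primary structure: cantilever fixed at A.
Free-end deflection of the primary structure under the applied loading (downward +):
  clockwise couple 73.5 at a = 2.15: M₀a(2L − a)/(2EI) = 509.6/EI
  UDL 9: wL⁴/(8EI) = 384.6/EI
  point load 64 at a = 2.69: Pa²(3L − a)/(6EI) = 788.1/EI
  δ_0 = 1682/EI
Flexibility coefficient — unit upward force at C: δ_{CC} = L³/(3EI) = 26.5/EI.
With EI = 43000 kip·ft²: δ_0 = 0.039123 ft and δ_{CC} = 0.000616 ft/kip.
Compatibility — the spring shortens by R_C/k under the reaction it provides: δ_0 − R_C·δ_{CC} = R_C/k. With 1/k = 1/(2790×12) ft/kip = 0.00003 ft/kip, R_C = δ_0 / (δ_{CC} + 1/k) = 0.039123 / (0.000616 + 0.00003) = 60.54 kip.
Moment equilibrium about A: M_A = Σ(load moments about A) − R_C·L = 328.9 − 60.54×4.3 = 68.53 kip·ft.

M_A = 68.53 kip·ft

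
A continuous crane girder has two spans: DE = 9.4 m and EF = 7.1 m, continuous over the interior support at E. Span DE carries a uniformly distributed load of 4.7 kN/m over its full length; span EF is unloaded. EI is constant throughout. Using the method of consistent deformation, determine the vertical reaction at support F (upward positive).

R_F = -4.165 kN

Take M_E as the redundant. Released structure: two simple spans DE and EF with a hinge at E.
Rotations at E on the released spans (each span's end-slope, ×1/EI):
  span DE: UDL 4.7: wL³/(24EI) = 162.7/EI
  relative rotation θ_0 = (162.7 + 0)/EI = 162.7/EI
A unit hogging moment at E produces rotation L₁/(3EI) + L₂/(3EI) = 5.5/EI.
Compatibility: M_E·(L₁+L₂)/(3EI) = θ_0, giving M_E = 29.57 kN·m (hogging).
Span EF, ΣM about F: R_E^{EF}·7.1 = 0 + 29.57, so R_E^{EF} = 4.165 kN and R_F = 0 − 4.165 = -4.165 kN.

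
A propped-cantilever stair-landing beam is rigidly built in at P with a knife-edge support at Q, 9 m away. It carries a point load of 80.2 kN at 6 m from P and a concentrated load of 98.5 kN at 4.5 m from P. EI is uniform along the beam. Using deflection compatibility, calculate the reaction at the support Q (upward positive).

Remove the prop at Q; the released (primary) structure is a cantilever built in at P.
Free-end deflection of the primary structure under the applied loading (downward +):
  point load 80.2 at a = 6: Pa²(3L − a)/(6EI) = 10105/EI
  point load 98.5 at a = 4.5: Pa²(3L − a)/(6EI) = 7480/EI
  δ_0 = 17585/EI
Flexibility coefficient — unit upward force at Q: δ_{QQ} = L³/(3EI) = 243/EI.
The prop prevents deflection at Q: R_Q = δ_0/δ_{QQ} = 17585/243 = 72.37 kN.

R_Q = 72.37 kN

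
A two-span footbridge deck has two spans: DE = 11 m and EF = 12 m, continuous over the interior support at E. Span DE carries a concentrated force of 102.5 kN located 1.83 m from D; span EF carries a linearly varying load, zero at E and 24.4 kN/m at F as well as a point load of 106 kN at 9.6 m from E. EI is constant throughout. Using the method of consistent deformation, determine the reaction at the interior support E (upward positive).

Take M_E as the redundant. Released structure: two simple spans DE and EF with a hinge at E.
Discontinuity in slope at E on the released structure — sum the simple-span end rotations:
  span DE: point load 102.5 at a = 1.83: Pab(L + a)/(6LEI) = 334.4/EI
  span EF: triangular load, peak 24.4: 7w₀L³/(360EI) = 819.8/EI
  span EF: point load 106 at a = 9.6: Pab(L + b)/(6LEI) = 488.4/EI
  relative rotation θ_0 = (334.4 + 1308)/EI = 1643/EI
A unit hogging moment at E produces rotation L₁/(3EI) + L₂/(3EI) = 7.667/EI.
Slope continuity at E: θ_0 = M_E·7.667/EI, so M_E = 1643/7.667 = 214.3 kN·m (hogging).
Span DE, ΣM about D with M_E applied at E: R_E^{DE}·11 = 187.6 + 214.3, so R_E^{DE} = 36.53 kN and R_D = 102.5 − 36.53 = 65.97 kN.
Span EF, ΣM about F: R_E^{EF}·12 = 840 + 214.3, so R_E^{EF} = 87.85 kN and R_F = 252.4 − 87.85 = 164.5 kN.
R_E = 36.53 + 87.85 = 124.4 kN.

R_E = 124.4 kN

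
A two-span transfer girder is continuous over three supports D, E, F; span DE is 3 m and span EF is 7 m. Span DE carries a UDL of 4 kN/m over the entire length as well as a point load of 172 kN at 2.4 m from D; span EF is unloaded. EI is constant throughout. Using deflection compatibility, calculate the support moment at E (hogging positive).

Release continuity at E by inserting a hinge; the redundant is the internal moment M_E. The primary structure is two simply-supported spans DE and EF.
End slopes at the hinge E, treating each span as simply supported:
  span DE: UDL 4: wL³/(24EI) = 4.5/EI
  span DE: point load 172 at a = 2.4: Pab(L + a)/(6LEI) = 74.3/EI
  relative rotation θ_0 = (78.8 + 0)/EI = 78.8/EI
A unit hogging moment at E produces rotation L₁/(3EI) + L₂/(3EI) = 3.333/EI.
Slope continuity at E: θ_0 = M_E·3.333/EI, so M_E = 78.8/3.333 = 23.64 kN·m (hogging).

M_E = 23.64 kN·m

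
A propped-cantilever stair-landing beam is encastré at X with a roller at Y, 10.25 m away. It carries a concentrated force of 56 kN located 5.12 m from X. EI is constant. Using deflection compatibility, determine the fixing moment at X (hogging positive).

Release the roller at Y. Primary structure: cantilever fixed at X.
Free-end deflection of the primary structure under the applied loading (downward +):
  point load 56 at a = 5.12: Pa²(3L − a)/(6EI) = 6271/EI
Tip deflection under a unit load at Y: L³/(3EI) = 359/EI.
Compatibility at Y: δ_0 − R_Y·δ_{YY} = 0, so R_Y = 6271/359 = 17.47 kN.
Moment equilibrium about X: M_X = Σ(load moments about X) − R_Y·L = 286.7 − 17.47×10.25 = 107.7 kN·m.

M_X = 107.7 kN·m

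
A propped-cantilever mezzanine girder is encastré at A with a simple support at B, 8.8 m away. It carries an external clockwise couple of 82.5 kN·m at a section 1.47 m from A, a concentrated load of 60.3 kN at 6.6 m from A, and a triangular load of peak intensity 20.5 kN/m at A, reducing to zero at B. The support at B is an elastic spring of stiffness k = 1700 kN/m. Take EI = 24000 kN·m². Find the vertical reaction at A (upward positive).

R_A = 93.54 kN

Remove the prop at B; the released (primary) structure is a cantilever built in at A.
Free-end deflection of the primary structure under the applied loading (downward +):
  clockwise couple 82.5 at a = 1.47: M₀a(2L − a)/(2EI) = 978.1/EI
  point load 60.3 at a = 6.6: Pa²(3L − a)/(6EI) = 8668/EI
  triangular load, peak 20.5 at the fixed end: w₀L⁴/(30EI) = 4098/EI
  δ_0 = 13744/EI
Tip deflection under a unit load at B: L³/(3EI) = 227.2/EI.
With EI = 24000 kN·m²: δ_0 = 0.57267 m and δ_{BB} = 0.009465 m/kN.
Compatibility — the spring shortens by R_B/k under the reaction it provides: δ_0 − R_B·δ_{BB} = R_B/k. With 1/k = 0.000588 m/kN, R_B = δ_0 / (δ_{BB} + 1/k) = 0.57267 / (0.009465 + 0.000588) = 56.96 kN.
Vertical equilibrium: R_A = ΣP − R_B = 150.5 − 56.96 = 93.54 kN.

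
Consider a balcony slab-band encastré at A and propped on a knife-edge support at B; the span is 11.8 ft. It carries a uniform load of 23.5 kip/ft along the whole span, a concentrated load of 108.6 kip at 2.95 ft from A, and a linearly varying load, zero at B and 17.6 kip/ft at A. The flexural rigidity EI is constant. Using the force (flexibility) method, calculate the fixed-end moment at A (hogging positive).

M_A = 782.6 kip·ft

Release the roller at B. Primary structure: cantilever fixed at A.
Deflection at B on the released cantilever, summing each load's contribution:
  UDL 23.5: wL⁴/(8EI) = 56952/EI
  point load 108.6 at a = 2.95: Pa²(3L − a)/(6EI) = 5111/EI
  triangular load, peak 17.6 at the fixed end: w₀L⁴/(30EI) = 11374/EI
  δ_0 = 73437/EI
Tip deflection under a unit load at B: L³/(3EI) = 547.7/EI.
Compatibility at B: δ_0 − R_B·δ_{BB} = 0, so R_B = 73437/547.7 = 134.1 kip.
Moment equilibrium about A: M_A = Σ(load moments about A) − R_B·L = 2365 − 134.1×11.8 = 782.6 kip·ft.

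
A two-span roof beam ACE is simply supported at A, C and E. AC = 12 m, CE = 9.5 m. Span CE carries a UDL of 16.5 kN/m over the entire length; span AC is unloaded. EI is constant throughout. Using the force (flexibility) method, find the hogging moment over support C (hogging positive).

Insert a hinge at C; M_C is the redundant, and each span becomes simply supported.
Discontinuity in slope at C on the released structure — sum the simple-span end rotations:
  span CE: UDL 16.5: wL³/(24EI) = 589.4/EI
  relative rotation θ_0 = (0 + 589.4)/EI = 589.4/EI
A unit hogging moment at C produces rotation L₁/(3EI) + L₂/(3EI) = 7.167/EI.
Slope continuity at C: θ_0 = M_C·7.167/EI, so M_C = 589.4/7.167 = 82.25 kN·m (hogging).

M_C = 82.25 kN·m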